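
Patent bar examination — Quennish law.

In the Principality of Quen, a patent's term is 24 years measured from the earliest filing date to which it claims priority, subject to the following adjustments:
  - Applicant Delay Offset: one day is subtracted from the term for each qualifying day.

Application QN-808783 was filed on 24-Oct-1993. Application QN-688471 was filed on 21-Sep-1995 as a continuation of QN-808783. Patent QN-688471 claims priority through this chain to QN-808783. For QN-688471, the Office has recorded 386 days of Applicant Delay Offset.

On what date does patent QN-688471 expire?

2016-10-03

Earliest priority filing: 24 October 1993.
Base term: 24 October 1993 + 24 years → 24 October 2017.
Applicant Delay Offset: −386 days → 3 October 2016.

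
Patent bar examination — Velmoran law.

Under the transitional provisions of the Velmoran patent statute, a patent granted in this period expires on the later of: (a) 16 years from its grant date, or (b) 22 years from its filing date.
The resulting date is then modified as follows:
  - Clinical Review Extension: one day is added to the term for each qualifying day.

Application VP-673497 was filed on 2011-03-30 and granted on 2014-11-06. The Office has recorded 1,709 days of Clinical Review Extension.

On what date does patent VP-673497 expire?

2037-12-03

(a) grant + 16 years → 6 November 2030.
(b) filing + 22 years → 30 March 2033.
Later of the two: 30 March 2033.
Clinical Review Extension: +1709 days → 3 December 2037.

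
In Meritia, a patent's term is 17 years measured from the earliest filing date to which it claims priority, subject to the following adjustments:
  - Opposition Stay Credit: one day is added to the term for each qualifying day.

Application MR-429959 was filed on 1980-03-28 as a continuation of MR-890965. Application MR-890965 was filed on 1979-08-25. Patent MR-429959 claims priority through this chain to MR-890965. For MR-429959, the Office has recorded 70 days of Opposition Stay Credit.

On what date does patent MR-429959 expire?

Earliest priority filing: 25 August 1979.
Base term: 25 August 1979 + 17 years → 25 August 1996.
Opposition Stay Credit: +70 days → 3 November 1996.

1996-11-03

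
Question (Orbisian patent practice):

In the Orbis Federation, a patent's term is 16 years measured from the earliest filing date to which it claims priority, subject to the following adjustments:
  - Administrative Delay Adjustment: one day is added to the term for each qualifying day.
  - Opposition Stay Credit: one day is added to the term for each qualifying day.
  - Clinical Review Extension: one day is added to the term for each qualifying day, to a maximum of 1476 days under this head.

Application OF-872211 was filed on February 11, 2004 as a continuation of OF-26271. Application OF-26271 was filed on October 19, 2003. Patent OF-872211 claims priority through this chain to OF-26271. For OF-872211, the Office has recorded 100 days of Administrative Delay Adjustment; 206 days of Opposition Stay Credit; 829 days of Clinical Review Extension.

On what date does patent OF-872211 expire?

Earliest priority filing: 19 October 2003.
Base term: 19 October 2003 + 16 years → 19 October 2019.
Administrative Delay Adjustment: +100 days → 27 January 2020.
Opposition Stay Credit: +206 days → 20 August 2020.
Clinical Review Extension: 829 days (within the 1476-day cap) → +829 days → 27 November 2022.

November 27, 2022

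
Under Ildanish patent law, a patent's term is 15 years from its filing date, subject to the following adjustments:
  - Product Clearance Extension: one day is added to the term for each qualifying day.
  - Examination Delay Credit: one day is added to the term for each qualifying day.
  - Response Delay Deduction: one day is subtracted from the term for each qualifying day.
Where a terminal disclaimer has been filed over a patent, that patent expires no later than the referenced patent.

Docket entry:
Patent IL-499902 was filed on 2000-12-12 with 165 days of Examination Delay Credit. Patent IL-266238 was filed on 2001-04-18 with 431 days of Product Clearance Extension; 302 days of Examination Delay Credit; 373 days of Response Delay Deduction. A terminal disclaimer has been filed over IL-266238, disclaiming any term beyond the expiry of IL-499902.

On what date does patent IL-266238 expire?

2016-05-25

Natural term of IL-266238:
  Base: filing + 15 years → 18 April 2016.
  Product Clearance Extension: +431 days → 23 June 2017.
  Examination Delay Credit: +302 days → 21 April 2018.
  Response Delay Deduction: −373 days → 13 April 2017.
Expiry of referenced patent IL-499902:
  Base: filing + 15 years → 12 December 2015.
  Examination Delay Credit: +165 days → 25 May 2016.
Terminal disclaimer: IL-266238 expires on the earlier of 13 April 2017 and 25 May 2016.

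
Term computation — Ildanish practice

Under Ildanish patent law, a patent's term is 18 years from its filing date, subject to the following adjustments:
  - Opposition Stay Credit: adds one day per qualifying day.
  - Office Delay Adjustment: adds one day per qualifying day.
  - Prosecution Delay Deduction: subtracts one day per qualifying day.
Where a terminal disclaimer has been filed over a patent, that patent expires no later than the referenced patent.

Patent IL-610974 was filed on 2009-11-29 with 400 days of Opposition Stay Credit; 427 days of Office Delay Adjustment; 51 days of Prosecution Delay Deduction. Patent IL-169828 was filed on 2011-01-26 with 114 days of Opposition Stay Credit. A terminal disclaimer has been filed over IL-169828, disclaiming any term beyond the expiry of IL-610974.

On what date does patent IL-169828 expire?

May 20, 2029

Natural term of IL-169828:
  Base: filing + 18 years → 26 January 2029.
  Opposition Stay Credit: +114 days → 20 May 2029.
Expiry of referenced patent IL-610974:
  Base: filing + 18 years → 29 November 2027.
  Opposition Stay Credit: +400 days → 2 January 2029.
  Office Delay Adjustment: +427 days → 5 March 2030.
  Prosecution Delay Deduction: −51 days → 13 January 2030.
Terminal disclaimer: IL-169828 expires on the earlier of 20 May 2029 and 13 January 2030.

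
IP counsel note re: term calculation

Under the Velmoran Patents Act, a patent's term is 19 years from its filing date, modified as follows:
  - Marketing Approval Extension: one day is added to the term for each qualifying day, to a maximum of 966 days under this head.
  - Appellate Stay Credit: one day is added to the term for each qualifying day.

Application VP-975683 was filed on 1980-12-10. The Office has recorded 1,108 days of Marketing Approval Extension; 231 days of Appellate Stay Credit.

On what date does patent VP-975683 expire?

Base term: filing date + 19 years → 10 December 1999.
Marketing Approval Extension: 1108 days claimed exceeds the 966-day cap, so +966 days → 2 August 2002.
Appellate Stay Credit: +231 days → 21 March 2003.

2003-03-21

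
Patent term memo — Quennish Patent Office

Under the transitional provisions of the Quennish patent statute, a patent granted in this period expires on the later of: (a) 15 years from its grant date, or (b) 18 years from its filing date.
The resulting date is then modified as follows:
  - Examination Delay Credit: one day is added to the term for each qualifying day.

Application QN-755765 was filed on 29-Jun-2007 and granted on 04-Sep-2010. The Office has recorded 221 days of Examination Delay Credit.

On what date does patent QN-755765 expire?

(a) grant + 15 years → 4 September 2025.
(b) filing + 18 years → 29 June 2025.
Later of the two: 4 September 2025.
Examination Delay Credit: +221 days → 13 April 2026.

2026-04-13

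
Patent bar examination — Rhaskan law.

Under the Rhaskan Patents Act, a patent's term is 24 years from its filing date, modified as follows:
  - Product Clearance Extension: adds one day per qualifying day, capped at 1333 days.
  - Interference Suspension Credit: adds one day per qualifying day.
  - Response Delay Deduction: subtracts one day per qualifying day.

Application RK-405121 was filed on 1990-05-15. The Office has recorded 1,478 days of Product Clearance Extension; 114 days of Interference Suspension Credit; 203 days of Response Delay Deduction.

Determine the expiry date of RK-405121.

2017-10-10

Base term: filing date + 24 years → 15 May 2014.
Product Clearance Extension: 1478 days claimed exceeds the 1333-day cap, so +1333 days → 7 January 2018.
Interference Suspension Credit: +114 days → 1 May 2018.
Response Delay Deduction: −203 days → 10 October 2017.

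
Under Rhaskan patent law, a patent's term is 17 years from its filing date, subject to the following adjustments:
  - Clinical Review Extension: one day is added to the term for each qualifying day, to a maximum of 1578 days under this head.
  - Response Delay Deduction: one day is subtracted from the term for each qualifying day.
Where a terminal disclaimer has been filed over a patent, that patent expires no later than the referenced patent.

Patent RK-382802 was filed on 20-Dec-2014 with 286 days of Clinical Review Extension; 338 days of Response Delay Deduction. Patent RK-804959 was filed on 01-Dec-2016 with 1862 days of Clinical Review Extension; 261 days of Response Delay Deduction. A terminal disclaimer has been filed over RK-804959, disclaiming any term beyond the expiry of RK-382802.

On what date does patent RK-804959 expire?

Natural term of RK-804959:
  Base: filing + 17 years → 1 December 2033.
  Clinical Review Extension: 1862 days claimed exceeds the 1578-day cap, so +1578 days → 28 March 2038.
  Response Delay Deduction: −261 days → 10 July 2037.
Expiry of referenced patent RK-382802:
  Base: filing + 17 years → 20 December 2031.
  Clinical Review Extension: 286 days (within the 1578-day cap) → +286 days → 1 October 2032.
  Response Delay Deduction: −338 days → 29 October 2031.
Terminal disclaimer: RK-804959 expires on the earlier of 10 July 2037 and 29 October 2031.

October 29, 2031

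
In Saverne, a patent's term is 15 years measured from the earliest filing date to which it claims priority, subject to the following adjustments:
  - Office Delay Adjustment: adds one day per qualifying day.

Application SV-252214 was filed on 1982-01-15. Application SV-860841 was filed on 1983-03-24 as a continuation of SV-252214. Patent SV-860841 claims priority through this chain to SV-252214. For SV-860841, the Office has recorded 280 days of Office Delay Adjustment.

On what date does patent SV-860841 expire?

Earliest priority filing: 15 January 1982.
Base term: 15 January 1982 + 15 years → 15 January 1997.
Office Delay Adjustment: +280 days → 22 October 1997.

1997-10-22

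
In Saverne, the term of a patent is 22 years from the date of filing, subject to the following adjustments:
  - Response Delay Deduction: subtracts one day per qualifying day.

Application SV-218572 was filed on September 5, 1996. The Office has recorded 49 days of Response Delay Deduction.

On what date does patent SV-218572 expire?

Base term: filing date + 22 years → 5 September 2018.
Response Delay Deduction: −49 days → 18 July 2018.

July 18, 2018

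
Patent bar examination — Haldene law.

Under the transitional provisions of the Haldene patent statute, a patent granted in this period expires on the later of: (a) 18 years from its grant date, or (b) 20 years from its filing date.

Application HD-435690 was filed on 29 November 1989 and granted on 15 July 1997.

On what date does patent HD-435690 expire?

July 15, 2015

(a) grant + 18 years → 15 July 2015.
(b) filing + 20 years → 29 November 2009.
Later of the two: 15 July 2015.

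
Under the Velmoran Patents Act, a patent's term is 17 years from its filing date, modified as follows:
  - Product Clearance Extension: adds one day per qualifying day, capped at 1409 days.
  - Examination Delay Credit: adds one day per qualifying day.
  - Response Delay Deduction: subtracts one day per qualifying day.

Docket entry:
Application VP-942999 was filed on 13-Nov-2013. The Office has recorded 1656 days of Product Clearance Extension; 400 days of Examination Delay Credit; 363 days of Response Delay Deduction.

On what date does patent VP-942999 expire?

Base term: filing date + 17 years → 13 November 2030.
Product Clearance Extension: 1656 days claimed exceeds the 1409-day cap, so +1409 days → 22 September 2034.
Examination Delay Credit: +400 days → 27 October 2035.
Response Delay Deduction: −363 days → 29 October 2034.

2034-10-29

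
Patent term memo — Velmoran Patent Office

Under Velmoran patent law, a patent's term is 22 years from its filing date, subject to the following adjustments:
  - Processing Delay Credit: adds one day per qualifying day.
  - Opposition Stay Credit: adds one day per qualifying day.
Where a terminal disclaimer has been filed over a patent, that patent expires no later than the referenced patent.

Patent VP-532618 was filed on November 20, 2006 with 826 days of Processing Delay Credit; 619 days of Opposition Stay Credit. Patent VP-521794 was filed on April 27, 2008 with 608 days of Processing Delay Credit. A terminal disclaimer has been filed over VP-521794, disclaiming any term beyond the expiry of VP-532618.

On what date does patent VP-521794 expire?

2031-12-26

Natural term of VP-521794:
  Base: filing + 22 years → 27 April 2030.
  Processing Delay Credit: +608 days → 26 December 2031.
Expiry of referenced patent VP-532618:
  Base: filing + 22 years → 20 November 2028.
  Processing Delay Credit: +826 days → 24 February 2031.
  Opposition Stay Credit: +619 days → 4 November 2032.
Terminal disclaimer: VP-521794 expires on the earlier of 26 December 2031 and 4 November 2032.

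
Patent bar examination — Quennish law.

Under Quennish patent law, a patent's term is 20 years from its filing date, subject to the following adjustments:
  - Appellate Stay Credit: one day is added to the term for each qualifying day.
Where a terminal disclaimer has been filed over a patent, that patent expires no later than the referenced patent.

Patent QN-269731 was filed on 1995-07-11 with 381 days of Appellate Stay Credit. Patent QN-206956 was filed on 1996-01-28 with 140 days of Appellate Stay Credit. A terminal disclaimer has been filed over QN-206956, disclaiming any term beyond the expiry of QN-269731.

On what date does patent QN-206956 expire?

2016-06-16

Natural term of QN-206956:
  Base: filing + 20 years → 28 January 2016.
  Appellate Stay Credit: +140 days → 16 June 2016.
Expiry of referenced patent QN-269731:
  Base: filing + 20 years → 11 July 2015.
  Appellate Stay Credit: +381 days → 26 July 2016.
Terminal disclaimer: QN-206956 expires on the earlier of 16 June 2016 and 26 July 2016.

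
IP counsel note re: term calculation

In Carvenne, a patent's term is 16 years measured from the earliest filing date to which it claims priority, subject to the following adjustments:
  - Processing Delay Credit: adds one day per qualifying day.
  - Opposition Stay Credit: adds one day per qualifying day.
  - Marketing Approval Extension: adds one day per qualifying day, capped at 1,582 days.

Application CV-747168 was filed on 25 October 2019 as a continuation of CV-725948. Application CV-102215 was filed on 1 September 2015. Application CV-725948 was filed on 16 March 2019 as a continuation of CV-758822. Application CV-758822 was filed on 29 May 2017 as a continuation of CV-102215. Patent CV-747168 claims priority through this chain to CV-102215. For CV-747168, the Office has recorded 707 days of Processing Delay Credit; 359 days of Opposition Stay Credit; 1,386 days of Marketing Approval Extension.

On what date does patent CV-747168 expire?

2038-05-19

Earliest priority filing: 1 September 2015.
Base term: 1 September 2015 + 16 years → 1 September 2031.
Processing Delay Credit: +707 days → 8 August 2033.
Opposition Stay Credit: +359 days → 2 August 2034.
Marketing Approval Extension: 1386 days (within the 1582-day cap) → +1386 days → 19 May 2038.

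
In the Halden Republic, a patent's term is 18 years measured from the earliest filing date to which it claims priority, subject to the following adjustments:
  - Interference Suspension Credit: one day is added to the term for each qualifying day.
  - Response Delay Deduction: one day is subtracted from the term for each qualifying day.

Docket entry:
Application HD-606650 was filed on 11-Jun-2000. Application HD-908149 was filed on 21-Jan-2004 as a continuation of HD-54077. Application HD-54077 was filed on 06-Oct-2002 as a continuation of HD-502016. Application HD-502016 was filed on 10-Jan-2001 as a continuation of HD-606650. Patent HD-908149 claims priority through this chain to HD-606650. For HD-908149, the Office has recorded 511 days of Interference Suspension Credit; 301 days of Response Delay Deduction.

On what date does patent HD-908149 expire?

January 7, 2019

Earliest priority filing: 11 June 2000.
Base term: 11 June 2000 + 18 years → 11 June 2018.
Interference Suspension Credit: +511 days → 4 November 2019.
Response Delay Deduction: −301 days → 7 January 2019.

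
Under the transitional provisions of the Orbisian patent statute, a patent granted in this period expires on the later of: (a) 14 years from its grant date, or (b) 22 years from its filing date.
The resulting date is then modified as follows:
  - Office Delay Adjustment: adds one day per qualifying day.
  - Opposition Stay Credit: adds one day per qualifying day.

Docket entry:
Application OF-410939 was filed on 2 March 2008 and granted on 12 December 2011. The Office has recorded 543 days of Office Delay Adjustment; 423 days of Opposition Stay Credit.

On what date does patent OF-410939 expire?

(a) grant + 14 years → 12 December 2025.
(b) filing + 22 years → 2 March 2030.
Later of the two: 2 March 2030.
Office Delay Adjustment: +543 days → 27 August 2031.
Opposition Stay Credit: +423 days → 23 October 2032.

2032-10-23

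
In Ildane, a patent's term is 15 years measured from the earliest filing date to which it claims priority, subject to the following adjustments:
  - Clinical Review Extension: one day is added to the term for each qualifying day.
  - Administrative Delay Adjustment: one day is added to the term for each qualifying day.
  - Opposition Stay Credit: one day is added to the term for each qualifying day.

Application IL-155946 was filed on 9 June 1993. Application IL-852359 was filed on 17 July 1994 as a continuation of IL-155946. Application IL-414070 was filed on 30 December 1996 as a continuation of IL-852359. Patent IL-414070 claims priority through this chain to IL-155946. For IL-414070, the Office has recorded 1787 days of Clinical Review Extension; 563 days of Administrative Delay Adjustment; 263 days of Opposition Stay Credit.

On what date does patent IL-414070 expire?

2015-08-05

Earliest priority filing: 9 June 1993.
Base term: 9 June 1993 + 15 years → 9 June 2008.
Clinical Review Extension: +1787 days → 1 May 2013.
Administrative Delay Adjustment: +563 days → 15 November 2014.
Opposition Stay Credit: +263 days → 5 August 2015.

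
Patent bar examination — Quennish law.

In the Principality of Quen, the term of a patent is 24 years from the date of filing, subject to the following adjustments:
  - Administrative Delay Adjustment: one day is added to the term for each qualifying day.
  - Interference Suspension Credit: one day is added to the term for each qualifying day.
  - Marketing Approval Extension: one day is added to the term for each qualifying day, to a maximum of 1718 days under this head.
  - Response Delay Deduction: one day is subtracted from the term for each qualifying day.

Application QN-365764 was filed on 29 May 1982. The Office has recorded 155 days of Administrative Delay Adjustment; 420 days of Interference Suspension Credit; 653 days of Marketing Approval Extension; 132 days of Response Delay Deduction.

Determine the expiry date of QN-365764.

Base term: filing date + 24 years → 29 May 2006.
Administrative Delay Adjustment: +155 days → 31 October 2006.
Interference Suspension Credit: +420 days → 25 December 2007.
Marketing Approval Extension: 653 days (within the 1718-day cap) → +653 days → 8 October 2009.
Response Delay Deduction: −132 days → 29 May 2009.

2009-05-29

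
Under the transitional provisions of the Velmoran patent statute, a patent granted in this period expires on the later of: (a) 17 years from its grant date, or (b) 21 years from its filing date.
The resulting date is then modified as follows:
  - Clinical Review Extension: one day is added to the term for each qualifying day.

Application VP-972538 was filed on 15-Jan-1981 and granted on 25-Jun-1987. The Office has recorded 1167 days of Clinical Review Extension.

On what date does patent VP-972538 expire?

(a) grant + 17 years → 25 June 2004.
(b) filing + 21 years → 15 January 2002.
Later of the two: 25 June 2004.
Clinical Review Extension: +1167 days → 5 September 2007.

2007-09-05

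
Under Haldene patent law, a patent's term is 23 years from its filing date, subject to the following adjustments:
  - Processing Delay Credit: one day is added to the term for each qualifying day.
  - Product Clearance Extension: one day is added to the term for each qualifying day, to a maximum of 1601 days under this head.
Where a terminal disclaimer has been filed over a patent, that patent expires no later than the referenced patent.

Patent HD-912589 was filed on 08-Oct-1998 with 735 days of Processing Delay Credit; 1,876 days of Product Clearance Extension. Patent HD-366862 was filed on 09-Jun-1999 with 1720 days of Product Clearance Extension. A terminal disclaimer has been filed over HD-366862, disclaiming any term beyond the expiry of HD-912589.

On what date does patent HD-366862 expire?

Natural term of HD-366862:
  Base: filing + 23 years → 9 June 2022.
  Product Clearance Extension: 1720 days claimed exceeds the 1601-day cap, so +1601 days → 27 October 2026.
Expiry of referenced patent HD-912589:
  Base: filing + 23 years → 8 October 2021.
  Processing Delay Credit: +735 days → 13 October 2023.
  Product Clearance Extension: 1876 days claimed exceeds the 1601-day cap, so +1601 days → 1 March 2028.
Terminal disclaimer: HD-366862 expires on the earlier of 27 October 2026 and 1 March 2028.

2026-10-27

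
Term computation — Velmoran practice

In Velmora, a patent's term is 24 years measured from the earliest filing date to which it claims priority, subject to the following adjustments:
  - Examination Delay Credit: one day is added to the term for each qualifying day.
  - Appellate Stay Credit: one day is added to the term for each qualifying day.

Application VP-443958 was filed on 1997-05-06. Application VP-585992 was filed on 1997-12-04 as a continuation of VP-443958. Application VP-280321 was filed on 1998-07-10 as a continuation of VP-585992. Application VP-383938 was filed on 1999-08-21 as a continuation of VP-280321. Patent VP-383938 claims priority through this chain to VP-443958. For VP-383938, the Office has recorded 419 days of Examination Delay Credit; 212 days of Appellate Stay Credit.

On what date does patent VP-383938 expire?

Earliest priority filing: 6 May 1997.
Base term: 6 May 1997 + 24 years → 6 May 2021.
Examination Delay Credit: +419 days → 29 June 2022.
Appellate Stay Credit: +212 days → 27 January 2023.

2023-01-27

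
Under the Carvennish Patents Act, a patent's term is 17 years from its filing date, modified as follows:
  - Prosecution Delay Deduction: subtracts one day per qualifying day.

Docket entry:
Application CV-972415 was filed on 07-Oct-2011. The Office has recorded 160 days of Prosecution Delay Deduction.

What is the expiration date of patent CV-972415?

2028-04-30

Base term: filing date + 17 years → 7 October 2028.
Prosecution Delay Deduction: −160 days → 30 April 2028.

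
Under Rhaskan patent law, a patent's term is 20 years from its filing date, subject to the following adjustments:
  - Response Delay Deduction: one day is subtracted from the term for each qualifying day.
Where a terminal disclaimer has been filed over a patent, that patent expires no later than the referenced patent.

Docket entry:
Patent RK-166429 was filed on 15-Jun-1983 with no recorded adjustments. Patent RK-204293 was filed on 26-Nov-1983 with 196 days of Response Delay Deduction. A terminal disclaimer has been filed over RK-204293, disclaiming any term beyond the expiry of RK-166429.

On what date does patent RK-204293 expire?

Natural term of RK-204293:
  Base: filing + 20 years → 26 November 2003.
  Response Delay Deduction: −196 days → 14 May 2003.
Expiry of referenced patent RK-166429:
  Base: filing + 20 years → 15 June 2003.
Terminal disclaimer: RK-204293 expires on the earlier of 14 May 2003 and 15 June 2003.

2003-05-14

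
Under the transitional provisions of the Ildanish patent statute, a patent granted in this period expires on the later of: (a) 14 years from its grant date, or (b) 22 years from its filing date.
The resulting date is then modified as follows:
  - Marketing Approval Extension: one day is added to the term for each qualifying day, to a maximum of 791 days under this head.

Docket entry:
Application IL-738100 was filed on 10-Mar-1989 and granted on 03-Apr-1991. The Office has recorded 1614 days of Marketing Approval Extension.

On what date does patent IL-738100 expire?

May 9, 2013

(a) grant + 14 years → 3 April 2005.
(b) filing + 22 years → 10 March 2011.
Later of the two: 10 March 2011.
Marketing Approval Extension: 1614 days claimed exceeds the 791-day cap, so +791 days → 9 May 2013.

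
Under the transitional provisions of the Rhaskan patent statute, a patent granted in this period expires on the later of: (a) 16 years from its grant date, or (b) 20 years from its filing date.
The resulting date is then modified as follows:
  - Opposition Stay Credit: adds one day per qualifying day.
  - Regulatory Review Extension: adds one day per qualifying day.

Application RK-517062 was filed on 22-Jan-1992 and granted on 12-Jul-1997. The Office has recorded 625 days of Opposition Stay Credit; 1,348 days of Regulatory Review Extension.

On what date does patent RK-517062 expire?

2018-12-06

(a) grant + 16 years → 12 July 2013.
(b) filing + 20 years → 22 January 2012.
Later of the two: 12 July 2013.
Opposition Stay Credit: +625 days → 29 March 2015.
Regulatory Review Extension: +1348 days → 6 December 2018.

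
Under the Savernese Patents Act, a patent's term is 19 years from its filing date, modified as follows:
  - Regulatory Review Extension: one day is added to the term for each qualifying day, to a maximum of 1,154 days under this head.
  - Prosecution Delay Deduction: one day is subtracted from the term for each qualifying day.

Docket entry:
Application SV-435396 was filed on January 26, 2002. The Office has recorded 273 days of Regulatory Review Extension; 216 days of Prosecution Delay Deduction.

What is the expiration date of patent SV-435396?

2021-03-24

Base term: filing date + 19 years → 26 January 2021.
Regulatory Review Extension: 273 days (within the 1154-day cap) → +273 days → 26 October 2021.
Prosecution Delay Deduction: −216 days → 24 March 2021.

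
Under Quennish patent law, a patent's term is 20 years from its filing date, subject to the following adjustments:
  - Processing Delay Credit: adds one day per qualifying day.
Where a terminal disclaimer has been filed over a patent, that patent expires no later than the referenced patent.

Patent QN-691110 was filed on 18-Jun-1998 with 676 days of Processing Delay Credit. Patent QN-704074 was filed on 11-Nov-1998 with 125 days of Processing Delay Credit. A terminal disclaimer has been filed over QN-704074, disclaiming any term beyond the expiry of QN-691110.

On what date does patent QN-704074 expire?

March 16, 2019

Natural term of QN-704074:
  Base: filing + 20 years → 11 November 2018.
  Processing Delay Credit: +125 days → 16 March 2019.
Expiry of referenced patent QN-691110:
  Base: filing + 20 years → 18 June 2018.
  Processing Delay Credit: +676 days → 24 April 2020.
Terminal disclaimer: QN-704074 expires on the earlier of 16 March 2019 and 24 April 2020.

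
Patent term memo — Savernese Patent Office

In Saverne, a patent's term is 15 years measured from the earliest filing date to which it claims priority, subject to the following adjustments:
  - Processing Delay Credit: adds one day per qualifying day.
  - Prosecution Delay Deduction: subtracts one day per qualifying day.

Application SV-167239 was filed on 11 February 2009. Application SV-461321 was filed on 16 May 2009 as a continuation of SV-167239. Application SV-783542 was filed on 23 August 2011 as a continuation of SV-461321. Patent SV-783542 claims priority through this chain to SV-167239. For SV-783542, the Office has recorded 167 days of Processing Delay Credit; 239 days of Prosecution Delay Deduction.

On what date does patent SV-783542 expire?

2023-12-01

Earliest priority filing: 11 February 2009.
Base term: 11 February 2009 + 15 years → 11 February 2024.
Processing Delay Credit: +167 days → 27 July 2024.
Prosecution Delay Deduction: −239 days → 1 December 2023.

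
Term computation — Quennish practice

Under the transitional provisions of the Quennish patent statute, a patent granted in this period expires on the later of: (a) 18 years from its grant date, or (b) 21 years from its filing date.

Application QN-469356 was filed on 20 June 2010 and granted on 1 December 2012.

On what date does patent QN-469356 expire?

(a) grant + 18 years → 1 December 2030.
(b) filing + 21 years → 20 June 2031.
Later of the two: 20 June 2031.

June 20, 2031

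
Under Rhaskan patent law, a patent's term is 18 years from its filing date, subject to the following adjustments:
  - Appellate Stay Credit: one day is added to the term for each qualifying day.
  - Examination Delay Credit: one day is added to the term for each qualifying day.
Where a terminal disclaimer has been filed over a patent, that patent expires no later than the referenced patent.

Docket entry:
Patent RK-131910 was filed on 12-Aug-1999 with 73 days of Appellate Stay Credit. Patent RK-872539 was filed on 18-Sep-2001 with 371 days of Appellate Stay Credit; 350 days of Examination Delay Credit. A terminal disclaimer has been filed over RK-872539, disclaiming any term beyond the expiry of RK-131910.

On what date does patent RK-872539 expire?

Natural term of RK-872539:
  Base: filing + 18 years → 18 September 2019.
  Appellate Stay Credit: +371 days → 23 September 2020.
  Examination Delay Credit: +350 days → 8 September 2021.
Expiry of referenced patent RK-131910:
  Base: filing + 18 years → 12 August 2017.
  Appellate Stay Credit: +73 days → 24 October 2017.
Terminal disclaimer: RK-872539 expires on the earlier of 8 September 2021 and 24 October 2017.

2017-10-24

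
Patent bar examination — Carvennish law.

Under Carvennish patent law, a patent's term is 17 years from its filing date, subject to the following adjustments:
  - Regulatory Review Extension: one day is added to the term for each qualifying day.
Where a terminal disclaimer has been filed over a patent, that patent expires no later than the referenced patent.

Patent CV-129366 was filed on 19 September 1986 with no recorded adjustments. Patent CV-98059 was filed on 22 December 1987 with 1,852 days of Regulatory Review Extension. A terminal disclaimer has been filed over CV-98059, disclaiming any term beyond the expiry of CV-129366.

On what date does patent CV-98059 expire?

September 19, 2003

Natural term of CV-98059:
  Base: filing + 17 years → 22 December 2004.
  Regulatory Review Extension: +1852 days → 17 January 2010.
Expiry of referenced patent CV-129366:
  Base: filing + 17 years → 19 September 2003.
Terminal disclaimer: CV-98059 expires on the earlier of 17 January 2010 and 19 September 2003.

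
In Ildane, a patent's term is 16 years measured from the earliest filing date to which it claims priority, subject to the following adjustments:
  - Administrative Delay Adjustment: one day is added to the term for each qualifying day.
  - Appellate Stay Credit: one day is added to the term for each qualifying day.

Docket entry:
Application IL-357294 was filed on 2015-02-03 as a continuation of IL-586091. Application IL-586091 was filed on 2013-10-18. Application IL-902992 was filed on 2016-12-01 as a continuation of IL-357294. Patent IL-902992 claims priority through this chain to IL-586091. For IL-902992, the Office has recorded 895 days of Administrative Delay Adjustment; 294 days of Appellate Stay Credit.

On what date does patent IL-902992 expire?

January 19, 2033

Earliest priority filing: 18 October 2013.
Base term: 18 October 2013 + 16 years → 18 October 2029.
Administrative Delay Adjustment: +895 days → 31 March 2032.
Appellate Stay Credit: +294 days → 19 January 2033.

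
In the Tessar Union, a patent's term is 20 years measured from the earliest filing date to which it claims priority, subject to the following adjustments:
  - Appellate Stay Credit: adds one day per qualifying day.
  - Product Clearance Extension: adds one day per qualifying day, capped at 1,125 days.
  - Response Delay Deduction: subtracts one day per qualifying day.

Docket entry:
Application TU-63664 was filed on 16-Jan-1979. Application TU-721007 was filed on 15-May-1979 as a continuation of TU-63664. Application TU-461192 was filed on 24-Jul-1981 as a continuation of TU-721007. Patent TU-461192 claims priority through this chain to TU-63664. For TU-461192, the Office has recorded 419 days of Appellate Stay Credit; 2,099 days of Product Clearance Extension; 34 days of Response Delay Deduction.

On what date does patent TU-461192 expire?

March 6, 2003

Earliest priority filing: 16 January 1979.
Base term: 16 January 1979 + 20 years → 16 January 1999.
Appellate Stay Credit: +419 days → 10 March 2000.
Product Clearance Extension: 2099 days claimed exceeds the 1125-day cap, so +1125 days → 9 April 2003.
Response Delay Deduction: −34 days → 6 March 2003.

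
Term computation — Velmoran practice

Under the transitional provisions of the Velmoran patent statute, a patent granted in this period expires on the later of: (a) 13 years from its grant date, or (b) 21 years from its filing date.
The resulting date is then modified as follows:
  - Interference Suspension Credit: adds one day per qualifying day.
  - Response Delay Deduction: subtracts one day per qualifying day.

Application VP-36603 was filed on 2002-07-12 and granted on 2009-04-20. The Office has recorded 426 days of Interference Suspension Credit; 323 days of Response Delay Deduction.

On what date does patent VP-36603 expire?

(a) grant + 13 years → 20 April 2022.
(b) filing + 21 years → 12 July 2023.
Later of the two: 12 July 2023.
Interference Suspension Credit: +426 days → 10 September 2024.
Response Delay Deduction: −323 days → 23 October 2023.

October 23, 2023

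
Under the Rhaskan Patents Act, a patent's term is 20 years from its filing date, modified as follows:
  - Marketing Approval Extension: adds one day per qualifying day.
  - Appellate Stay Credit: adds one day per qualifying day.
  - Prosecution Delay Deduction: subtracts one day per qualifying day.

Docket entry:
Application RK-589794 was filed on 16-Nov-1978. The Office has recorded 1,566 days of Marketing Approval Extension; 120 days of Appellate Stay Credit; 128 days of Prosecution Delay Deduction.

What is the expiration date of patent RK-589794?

Base term: filing date + 20 years → 16 November 1998.
Marketing Approval Extension: +1566 days → 1 March 2003.
Appellate Stay Credit: +120 days → 29 June 2003.
Prosecution Delay Deduction: −128 days → 21 February 2003.

2003-02-21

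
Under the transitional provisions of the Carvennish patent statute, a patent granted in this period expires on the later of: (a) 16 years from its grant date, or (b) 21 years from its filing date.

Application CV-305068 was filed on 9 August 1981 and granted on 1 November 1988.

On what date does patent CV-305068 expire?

(a) grant + 16 years → 1 November 2004.
(b) filing + 21 years → 9 August 2002.
Later of the two: 1 November 2004.

November 1, 2004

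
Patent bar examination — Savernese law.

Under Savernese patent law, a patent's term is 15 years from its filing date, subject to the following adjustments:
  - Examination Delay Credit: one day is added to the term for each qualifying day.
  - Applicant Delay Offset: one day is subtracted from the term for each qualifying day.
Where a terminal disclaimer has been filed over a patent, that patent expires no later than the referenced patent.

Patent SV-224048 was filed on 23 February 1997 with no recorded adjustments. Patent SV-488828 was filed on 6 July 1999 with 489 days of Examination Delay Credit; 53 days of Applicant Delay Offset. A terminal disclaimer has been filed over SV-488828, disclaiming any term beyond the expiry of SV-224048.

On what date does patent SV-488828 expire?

February 23, 2012

Natural term of SV-488828:
  Base: filing + 15 years → 6 July 2014.
  Examination Delay Credit: +489 days → 7 November 2015.
  Applicant Delay Offset: −53 days → 15 September 2015.
Expiry of referenced patent SV-224048:
  Base: filing + 15 years → 23 February 2012.
Terminal disclaimer: SV-488828 expires on the earlier of 15 September 2015 and 23 February 2012.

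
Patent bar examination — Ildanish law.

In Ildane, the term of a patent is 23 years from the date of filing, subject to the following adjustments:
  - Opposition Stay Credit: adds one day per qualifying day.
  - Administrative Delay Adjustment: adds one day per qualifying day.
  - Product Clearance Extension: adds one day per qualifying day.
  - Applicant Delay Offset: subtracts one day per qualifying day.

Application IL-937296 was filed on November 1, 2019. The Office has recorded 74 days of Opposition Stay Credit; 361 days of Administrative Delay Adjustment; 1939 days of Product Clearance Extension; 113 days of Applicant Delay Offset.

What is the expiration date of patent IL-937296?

January 9, 2049

Base term: filing date + 23 years → 1 November 2042.
Opposition Stay Credit: +74 days → 14 January 2043.
Administrative Delay Adjustment: +361 days → 10 January 2044.
Product Clearance Extension: +1939 days → 2 May 2049.
Applicant Delay Offset: −113 days → 9 January 2049.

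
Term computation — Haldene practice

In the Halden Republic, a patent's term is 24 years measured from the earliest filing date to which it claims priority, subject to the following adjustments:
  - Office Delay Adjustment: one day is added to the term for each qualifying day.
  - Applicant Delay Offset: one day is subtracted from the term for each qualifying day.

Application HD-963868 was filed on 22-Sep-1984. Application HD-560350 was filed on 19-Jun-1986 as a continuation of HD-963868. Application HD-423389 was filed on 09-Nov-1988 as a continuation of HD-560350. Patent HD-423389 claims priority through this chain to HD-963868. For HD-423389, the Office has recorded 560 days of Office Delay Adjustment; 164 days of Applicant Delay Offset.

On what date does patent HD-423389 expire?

October 23, 2009

Earliest priority filing: 22 September 1984.
Base term: 22 September 1984 + 24 years → 22 September 2008.
Office Delay Adjustment: +560 days → 5 April 2010.
Applicant Delay Offset: −164 days → 23 October 2009.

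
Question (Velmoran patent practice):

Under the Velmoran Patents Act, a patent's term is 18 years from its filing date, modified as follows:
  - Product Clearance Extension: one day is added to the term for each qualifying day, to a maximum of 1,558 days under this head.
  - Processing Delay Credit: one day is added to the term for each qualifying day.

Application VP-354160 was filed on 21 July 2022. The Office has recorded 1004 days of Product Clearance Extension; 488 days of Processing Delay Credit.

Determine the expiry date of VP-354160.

August 21, 2044

Base term: filing date + 18 years → 21 July 2040.
Product Clearance Extension: 1004 days (within the 1558-day cap) → +1004 days → 21 April 2043.
Processing Delay Credit: +488 days → 21 August 2044.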